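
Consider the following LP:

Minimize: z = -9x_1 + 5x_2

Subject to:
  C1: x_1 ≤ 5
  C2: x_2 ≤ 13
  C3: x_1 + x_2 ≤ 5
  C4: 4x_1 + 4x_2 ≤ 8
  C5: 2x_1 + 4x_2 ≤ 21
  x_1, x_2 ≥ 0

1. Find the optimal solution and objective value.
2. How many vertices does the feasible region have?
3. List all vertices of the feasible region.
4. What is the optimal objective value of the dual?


1. x_1 = 2, x_2 = 0, z = -18
2. 3
3. (0, 0), (2, 0), (0, 2)
4. -18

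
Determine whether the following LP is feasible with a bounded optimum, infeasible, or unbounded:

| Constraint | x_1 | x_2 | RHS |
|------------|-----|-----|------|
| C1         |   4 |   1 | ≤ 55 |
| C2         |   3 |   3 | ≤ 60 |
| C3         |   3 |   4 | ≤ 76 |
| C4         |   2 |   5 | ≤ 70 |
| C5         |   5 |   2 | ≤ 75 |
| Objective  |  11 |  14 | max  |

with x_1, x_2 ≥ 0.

Feasible with a bounded optimal solution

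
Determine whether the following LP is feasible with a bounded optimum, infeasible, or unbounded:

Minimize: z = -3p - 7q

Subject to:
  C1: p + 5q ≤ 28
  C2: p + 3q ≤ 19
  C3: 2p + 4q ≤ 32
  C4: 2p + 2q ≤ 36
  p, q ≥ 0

Feasible with a bounded optimal solution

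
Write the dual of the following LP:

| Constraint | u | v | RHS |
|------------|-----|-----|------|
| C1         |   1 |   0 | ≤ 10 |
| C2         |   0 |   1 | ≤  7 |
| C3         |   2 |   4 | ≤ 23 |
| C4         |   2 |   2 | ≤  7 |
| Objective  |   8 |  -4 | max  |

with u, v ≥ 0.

Primal max cᵀx s.t. Ax ≤ b, x ≥ 0  →  Dual min bᵀy s.t. Aᵀy ≥ c, y ≥ 0.

Minimize: z = 10y1 + 7y2 + 23y3 + 7y4

Subject to:
  y1 + 2y3 + 2y4 ≥ 8
  y2 + 4y3 + 2y4 ≥ -4
  y1, y2, y3, y4 ≥ 0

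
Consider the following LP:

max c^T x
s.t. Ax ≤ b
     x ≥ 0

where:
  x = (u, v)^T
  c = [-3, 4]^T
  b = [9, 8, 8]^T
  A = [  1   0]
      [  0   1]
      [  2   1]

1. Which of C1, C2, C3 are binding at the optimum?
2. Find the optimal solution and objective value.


1. C2, C3
2. u = 0, v = 8, z = 32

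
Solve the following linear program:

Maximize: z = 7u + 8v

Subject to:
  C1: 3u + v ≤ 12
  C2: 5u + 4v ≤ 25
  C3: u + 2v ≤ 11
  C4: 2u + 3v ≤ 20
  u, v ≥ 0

Evaluate the objective at each vertex of the feasible region:
  z(0, 0) = 0
  z(4, 0) = 28
  z(3.286, 2.143) = 40.14
  z(1, 5) = 47  ←
  z(0, 5.5) = 44
The maximum is at u = 1, v = 5.

u = 1, v = 5, z = 47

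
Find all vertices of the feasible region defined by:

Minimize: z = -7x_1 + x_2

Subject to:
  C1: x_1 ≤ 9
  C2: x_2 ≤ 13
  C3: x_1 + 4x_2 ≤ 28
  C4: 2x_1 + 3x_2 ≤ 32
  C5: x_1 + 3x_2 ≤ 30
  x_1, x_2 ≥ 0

(0, 0), (9, 0), (9, 4.667), (8.8, 4.8), (0, 7)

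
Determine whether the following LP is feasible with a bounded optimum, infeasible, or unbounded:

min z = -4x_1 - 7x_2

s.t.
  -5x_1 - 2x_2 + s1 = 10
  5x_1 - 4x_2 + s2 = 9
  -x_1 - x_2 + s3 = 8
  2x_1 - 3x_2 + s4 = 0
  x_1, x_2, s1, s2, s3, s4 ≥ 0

Unbounded (objective can decrease without bound)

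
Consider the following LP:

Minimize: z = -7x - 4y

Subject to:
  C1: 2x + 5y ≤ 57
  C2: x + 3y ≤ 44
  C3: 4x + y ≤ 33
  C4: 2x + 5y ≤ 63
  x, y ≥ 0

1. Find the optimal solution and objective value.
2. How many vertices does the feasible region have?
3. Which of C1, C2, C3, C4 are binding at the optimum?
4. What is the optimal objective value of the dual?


1. x = 6, y = 9, z = -78
2. 4
3. C1, C3
4. -78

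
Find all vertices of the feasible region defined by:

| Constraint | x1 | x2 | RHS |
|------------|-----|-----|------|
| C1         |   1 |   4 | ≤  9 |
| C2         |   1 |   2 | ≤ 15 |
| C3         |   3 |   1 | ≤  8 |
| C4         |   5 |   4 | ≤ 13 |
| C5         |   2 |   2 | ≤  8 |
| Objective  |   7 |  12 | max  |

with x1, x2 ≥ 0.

(0, 0), (2.6, 0), (1, 2), (0, 2.25)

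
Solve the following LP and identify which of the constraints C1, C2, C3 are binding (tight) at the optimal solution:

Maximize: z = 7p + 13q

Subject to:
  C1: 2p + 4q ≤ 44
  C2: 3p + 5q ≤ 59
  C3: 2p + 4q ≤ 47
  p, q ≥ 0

At p = 8, q = 7, compute slack b - a·x for each constraint:
  C1: 44 − 44 = 0  (binding)
  C2: 59 − 59 = 0  (binding)
  C3: 47 − 44 = 3  (slack)

Optimal: p = 8, q = 7
Binding: C1, C2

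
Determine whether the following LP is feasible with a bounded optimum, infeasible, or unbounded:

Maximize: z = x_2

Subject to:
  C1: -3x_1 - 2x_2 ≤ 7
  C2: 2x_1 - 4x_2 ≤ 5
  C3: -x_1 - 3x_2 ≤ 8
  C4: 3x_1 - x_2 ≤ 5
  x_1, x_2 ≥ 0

Unbounded (objective can increase without bound)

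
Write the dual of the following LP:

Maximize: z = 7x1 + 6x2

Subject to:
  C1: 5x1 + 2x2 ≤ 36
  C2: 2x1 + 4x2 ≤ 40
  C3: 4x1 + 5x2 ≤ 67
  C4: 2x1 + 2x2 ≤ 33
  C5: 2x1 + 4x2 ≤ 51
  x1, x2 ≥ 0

Primal max cᵀx s.t. Ax ≤ b, x ≥ 0  →  Dual min bᵀy s.t. Aᵀy ≥ c, y ≥ 0.

Minimize: z = 36y1 + 40y2 + 67y3 + 33y4 + 51y5

Subject to:
  5y1 + 2y2 + 4y3 + 2y4 + 2y5 ≥ 7
  2y1 + 4y2 + 5y3 + 2y4 + 4y5 ≥ 6
  y1, y2, y3, y4, y5 ≥ 0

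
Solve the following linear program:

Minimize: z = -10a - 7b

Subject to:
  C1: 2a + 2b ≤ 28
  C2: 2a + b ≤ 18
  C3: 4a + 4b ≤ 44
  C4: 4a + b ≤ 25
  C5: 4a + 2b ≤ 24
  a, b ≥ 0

Evaluate the objective at each vertex of the feasible region:
  z(0, 0) = 0
  z(6, 0) = -60
  z(1, 10) = -80  ←
  z(0, 11) = -77
The minimum is at a = 1, b = 10.

a = 1, b = 10, z = -80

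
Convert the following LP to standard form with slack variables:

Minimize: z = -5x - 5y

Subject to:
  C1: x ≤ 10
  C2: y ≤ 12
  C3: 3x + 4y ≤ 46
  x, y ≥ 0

min z = -5x - 5y

s.t.
  x + s1 = 10
  y + s2 = 12
  3x + 4y + s3 = 46
  x, y, s1, s2, s3 ≥ 0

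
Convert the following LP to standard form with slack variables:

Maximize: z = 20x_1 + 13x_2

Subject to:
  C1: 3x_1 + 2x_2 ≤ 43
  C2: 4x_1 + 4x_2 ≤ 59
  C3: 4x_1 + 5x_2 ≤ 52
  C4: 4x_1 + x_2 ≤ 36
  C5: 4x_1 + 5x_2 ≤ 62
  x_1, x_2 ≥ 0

max z = 20x_1 + 13x_2

s.t.
  3x_1 + 2x_2 + s1 = 43
  4x_1 + 4x_2 + s2 = 59
  4x_1 + 5x_2 + s3 = 52
  4x_1 + x_2 + s4 = 36
  4x_1 + 5x_2 + s5 = 62
  x_1, x_2, s1, s2, s3, s4, s5 ≥ 0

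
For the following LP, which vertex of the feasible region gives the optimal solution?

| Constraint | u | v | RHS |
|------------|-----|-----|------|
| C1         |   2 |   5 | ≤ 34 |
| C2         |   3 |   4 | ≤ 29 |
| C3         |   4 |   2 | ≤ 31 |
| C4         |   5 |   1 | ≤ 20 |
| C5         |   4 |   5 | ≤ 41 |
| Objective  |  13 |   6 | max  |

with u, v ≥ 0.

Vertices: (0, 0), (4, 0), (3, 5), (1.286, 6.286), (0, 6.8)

Evaluate the objective at each vertex of the feasible region:
  z(0, 0) = 0
  z(4, 0) = 52
  z(3, 5) = 69  ←
  z(1.286, 6.286) = 54.43
  z(0, 6.8) = 40.8
The maximum is at u = 3, v = 5.

(3, 5)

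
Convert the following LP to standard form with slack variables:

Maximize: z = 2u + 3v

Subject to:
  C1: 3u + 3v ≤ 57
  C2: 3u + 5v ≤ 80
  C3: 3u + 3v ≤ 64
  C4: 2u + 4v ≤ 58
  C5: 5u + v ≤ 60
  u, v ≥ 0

max z = 2u + 3v

s.t.
  3u + 3v + s1 = 57
  3u + 5v + s2 = 80
  3u + 3v + s3 = 64
  2u + 4v + s4 = 58
  5u + v + s5 = 60
  u, v, s1, s2, s3, s4, s5 ≥ 0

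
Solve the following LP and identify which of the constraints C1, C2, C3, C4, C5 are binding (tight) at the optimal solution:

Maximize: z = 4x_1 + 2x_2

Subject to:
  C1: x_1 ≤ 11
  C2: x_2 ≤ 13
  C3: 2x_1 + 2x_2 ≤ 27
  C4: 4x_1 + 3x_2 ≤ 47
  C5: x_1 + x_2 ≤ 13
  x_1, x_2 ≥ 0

At x_1 = 11, x_2 = 1, compute slack b - a·x for each constraint:
  C1: 11 − 11 = 0  (binding)
  C2: 13 − 1 = 12  (slack)
  C3: 27 − 24 = 3  (slack)
  C4: 47 − 47 = 0  (binding)
  C5: 13 − 12 = 1  (slack)

Optimal: x_1 = 11, x_2 = 1
Binding: C1, C4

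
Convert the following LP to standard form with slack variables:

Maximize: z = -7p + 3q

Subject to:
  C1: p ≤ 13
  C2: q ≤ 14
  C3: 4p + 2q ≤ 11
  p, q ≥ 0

max z = -7p + 3q

s.t.
  p + s1 = 13
  q + s2 = 14
  4p + 2q + s3 = 11
  p, q, s1, s2, s3 ≥ 0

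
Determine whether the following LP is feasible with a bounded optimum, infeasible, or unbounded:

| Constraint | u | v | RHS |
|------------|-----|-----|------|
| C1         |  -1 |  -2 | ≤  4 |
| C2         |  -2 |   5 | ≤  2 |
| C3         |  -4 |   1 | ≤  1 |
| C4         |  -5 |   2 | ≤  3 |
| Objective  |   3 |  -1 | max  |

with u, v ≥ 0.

Unbounded (objective can increase without bound)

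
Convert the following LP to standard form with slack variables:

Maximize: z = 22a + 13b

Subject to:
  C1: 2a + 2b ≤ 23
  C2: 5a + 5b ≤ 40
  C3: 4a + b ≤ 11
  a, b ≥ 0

max z = 22a + 13b

s.t.
  2a + 2b + s1 = 23
  5a + 5b + s2 = 40
  4a + b + s3 = 11
  a, b, s1, s2, s3 ≥ 0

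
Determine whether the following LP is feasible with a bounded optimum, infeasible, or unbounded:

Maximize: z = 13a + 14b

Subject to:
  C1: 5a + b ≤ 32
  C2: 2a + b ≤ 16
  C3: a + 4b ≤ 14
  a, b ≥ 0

Feasible with a bounded optimal solution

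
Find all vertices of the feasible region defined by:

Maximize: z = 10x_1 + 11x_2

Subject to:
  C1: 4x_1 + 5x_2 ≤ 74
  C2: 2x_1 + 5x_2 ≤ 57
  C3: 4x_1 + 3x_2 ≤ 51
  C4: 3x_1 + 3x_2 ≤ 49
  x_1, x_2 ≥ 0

(0, 0), (12.75, 0), (6, 9), (0, 11.4)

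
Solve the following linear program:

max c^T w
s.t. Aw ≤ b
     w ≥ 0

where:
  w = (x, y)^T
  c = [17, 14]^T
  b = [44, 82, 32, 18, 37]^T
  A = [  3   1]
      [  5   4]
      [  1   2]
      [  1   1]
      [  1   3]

Evaluate the objective at each vertex of the feasible region:
  z(0, 0) = 0
  z(14.67, 0) = 249.3
  z(13.43, 3.714) = 280.3
  z(10, 8) = 282  ←
  z(8.5, 9.5) = 277.5
  z(0, 12.33) = 172.7
The maximum is at x = 10, y = 8.

x = 10, y = 8, z = 282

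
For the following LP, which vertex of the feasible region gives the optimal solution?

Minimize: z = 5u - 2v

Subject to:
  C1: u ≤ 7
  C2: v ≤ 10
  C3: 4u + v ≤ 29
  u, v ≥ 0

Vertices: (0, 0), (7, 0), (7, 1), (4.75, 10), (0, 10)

Evaluate the objective at each vertex of the feasible region:
  z(0, 0) = 0
  z(7, 0) = 35
  z(7, 1) = 33
  z(4.75, 10) = 3.75
  z(0, 10) = -20  ←
The minimum is at u = 0, v = 10.

(0, 10)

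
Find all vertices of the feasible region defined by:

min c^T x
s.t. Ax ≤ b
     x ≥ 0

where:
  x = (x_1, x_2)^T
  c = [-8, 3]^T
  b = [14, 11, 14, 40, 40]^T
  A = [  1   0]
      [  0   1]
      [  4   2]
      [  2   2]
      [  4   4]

(0, 0), (3.5, 0), (0, 7)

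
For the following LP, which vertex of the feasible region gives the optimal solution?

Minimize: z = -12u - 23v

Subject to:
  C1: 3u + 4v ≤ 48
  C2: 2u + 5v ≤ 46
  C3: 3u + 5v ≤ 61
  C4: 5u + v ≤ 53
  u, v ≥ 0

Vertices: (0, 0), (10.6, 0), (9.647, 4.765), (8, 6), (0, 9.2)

Evaluate the objective at each vertex of the feasible region:
  z(0, 0) = 0
  z(10.6, 0) = -127.2
  z(9.647, 4.765) = -225.4
  z(8, 6) = -234  ←
  z(0, 9.2) = -211.6
The minimum is at u = 8, v = 6.

(8, 6)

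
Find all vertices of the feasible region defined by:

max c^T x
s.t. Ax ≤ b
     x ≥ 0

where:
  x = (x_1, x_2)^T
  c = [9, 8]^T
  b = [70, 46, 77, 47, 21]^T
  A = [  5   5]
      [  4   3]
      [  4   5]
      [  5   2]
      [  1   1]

(0, 0), (9.4, 0), (7, 6), (4, 10), (0, 14)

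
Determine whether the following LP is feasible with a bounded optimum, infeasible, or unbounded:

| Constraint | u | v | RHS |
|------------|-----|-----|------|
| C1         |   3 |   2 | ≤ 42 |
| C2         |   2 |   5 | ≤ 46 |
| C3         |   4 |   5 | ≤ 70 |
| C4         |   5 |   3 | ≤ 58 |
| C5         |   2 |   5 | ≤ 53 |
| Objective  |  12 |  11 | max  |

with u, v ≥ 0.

Feasible with a bounded optimal solution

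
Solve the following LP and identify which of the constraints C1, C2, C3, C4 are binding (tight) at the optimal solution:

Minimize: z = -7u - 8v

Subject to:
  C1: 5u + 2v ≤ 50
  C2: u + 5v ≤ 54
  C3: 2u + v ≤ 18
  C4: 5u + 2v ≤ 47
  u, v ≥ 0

At u = 4, v = 10, compute slack b - a·x for each constraint:
  C1: 50 − 40 = 10  (slack)
  C2: 54 − 54 = 0  (binding)
  C3: 18 − 18 = 0  (binding)
  C4: 47 − 40 = 7  (slack)

Optimal: u = 4, v = 10
Binding: C2, C3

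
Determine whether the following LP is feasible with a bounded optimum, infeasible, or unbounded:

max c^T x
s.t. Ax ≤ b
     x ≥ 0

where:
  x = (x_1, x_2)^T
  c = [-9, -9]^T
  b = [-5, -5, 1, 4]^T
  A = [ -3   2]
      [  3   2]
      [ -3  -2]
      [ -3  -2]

Infeasible (no feasible solution exists)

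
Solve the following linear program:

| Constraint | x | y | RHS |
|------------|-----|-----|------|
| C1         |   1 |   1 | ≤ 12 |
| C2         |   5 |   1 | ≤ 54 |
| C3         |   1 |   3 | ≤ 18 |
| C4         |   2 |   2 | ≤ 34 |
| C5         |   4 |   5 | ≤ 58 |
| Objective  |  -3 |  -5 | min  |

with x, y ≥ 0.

Evaluate the objective at each vertex of the feasible region:
  z(0, 0) = 0
  z(10.8, 0) = -32.4
  z(10.5, 1.5) = -39
  z(9, 3) = -42  ←
  z(0, 6) = -30
The minimum is at x = 9, y = 3.

x = 9, y = 3, z = -42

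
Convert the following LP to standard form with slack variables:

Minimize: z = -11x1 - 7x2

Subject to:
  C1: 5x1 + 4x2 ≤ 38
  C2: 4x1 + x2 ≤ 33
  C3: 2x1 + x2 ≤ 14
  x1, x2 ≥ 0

min z = -11x1 - 7x2

s.t.
  5x1 + 4x2 + s1 = 38
  4x1 + x2 + s2 = 33
  2x1 + x2 + s3 = 14
  x1, x2, s1, s2, s3 ≥ 0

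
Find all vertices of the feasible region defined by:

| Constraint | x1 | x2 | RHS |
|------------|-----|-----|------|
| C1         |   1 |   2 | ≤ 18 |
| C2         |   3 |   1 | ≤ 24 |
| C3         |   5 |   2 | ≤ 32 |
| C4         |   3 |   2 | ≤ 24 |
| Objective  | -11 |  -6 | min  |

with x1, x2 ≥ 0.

(0, 0), (6.4, 0), (4, 6), (3, 7.5), (0, 9)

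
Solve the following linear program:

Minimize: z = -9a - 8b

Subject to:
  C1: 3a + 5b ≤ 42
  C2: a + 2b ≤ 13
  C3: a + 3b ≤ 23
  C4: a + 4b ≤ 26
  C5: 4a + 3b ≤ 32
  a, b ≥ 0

Evaluate the objective at each vertex of the feasible region:
  z(0, 0) = 0
  z(8, 0) = -72
  z(5, 4) = -77  ←
  z(0, 6.5) = -52
The minimum is at a = 5, b = 4.

a = 5, b = 4, z = -77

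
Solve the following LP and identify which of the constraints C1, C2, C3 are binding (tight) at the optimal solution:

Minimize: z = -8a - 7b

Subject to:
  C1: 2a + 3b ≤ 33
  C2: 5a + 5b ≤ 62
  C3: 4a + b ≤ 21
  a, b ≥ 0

At a = 3, b = 9, compute slack b - a·x for each constraint:
  C1: 33 − 33 = 0  (binding)
  C2: 62 − 60 = 2  (slack)
  C3: 21 − 21 = 0  (binding)

Optimal: a = 3, b = 9
Binding: C1, C3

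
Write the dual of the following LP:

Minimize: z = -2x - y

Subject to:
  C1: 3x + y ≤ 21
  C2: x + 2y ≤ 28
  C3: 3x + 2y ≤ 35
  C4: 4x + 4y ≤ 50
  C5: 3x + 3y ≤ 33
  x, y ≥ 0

Primal min cᵀx s.t. Ax ≤ b, x ≥ 0  →  Dual max −bᵀy s.t. Aᵀy ≥ −c, y ≥ 0.

Maximize: z = -21y1 - 28y2 - 35y3 - 50y4 - 33y5

Subject to:
  3y1 + y2 + 3y3 + 4y4 + 3y5 ≥ 2
  y1 + 2y2 + 2y3 + 4y4 + 3y5 ≥ 1
  y1, y2, y3, y4, y5 ≥ 0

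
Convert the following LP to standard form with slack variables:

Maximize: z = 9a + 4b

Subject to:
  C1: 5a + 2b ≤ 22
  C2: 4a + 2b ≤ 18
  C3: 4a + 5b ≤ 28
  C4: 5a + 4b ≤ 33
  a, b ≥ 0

max z = 9a + 4b

s.t.
  5a + 2b + s1 = 22
  4a + 2b + s2 = 18
  4a + 5b + s3 = 28
  5a + 4b + s4 = 33
  a, b, s1, s2, s3, s4 ≥ 0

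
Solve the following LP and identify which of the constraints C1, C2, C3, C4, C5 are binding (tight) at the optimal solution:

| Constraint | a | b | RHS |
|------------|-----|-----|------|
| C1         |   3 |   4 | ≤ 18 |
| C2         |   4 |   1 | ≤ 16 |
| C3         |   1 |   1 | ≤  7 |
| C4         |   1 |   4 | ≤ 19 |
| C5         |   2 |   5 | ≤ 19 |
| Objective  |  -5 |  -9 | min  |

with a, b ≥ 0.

At a = 2, b = 3, compute slack b - a·x for each constraint:
  C1: 18 − 18 = 0  (binding)
  C2: 16 − 11 = 5  (slack)
  C3: 7 − 5 = 2  (slack)
  C4: 19 − 14 = 5  (slack)
  C5: 19 − 19 = 0  (binding)

Optimal: a = 2, b = 3
Binding: C1, C5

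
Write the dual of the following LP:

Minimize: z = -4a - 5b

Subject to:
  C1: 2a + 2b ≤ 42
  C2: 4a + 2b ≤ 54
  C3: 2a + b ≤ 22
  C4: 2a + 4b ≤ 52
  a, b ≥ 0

Primal min cᵀx s.t. Ax ≤ b, x ≥ 0  →  Dual max −bᵀy s.t. Aᵀy ≥ −c, y ≥ 0.

Maximize: z = -42y1 - 54y2 - 22y3 - 52y4

Subject to:
  2y1 + 4y2 + 2y3 + 2y4 ≥ 4
  2y1 + 2y2 + y3 + 4y4 ≥ 5
  y1, y2, y3, y4 ≥ 0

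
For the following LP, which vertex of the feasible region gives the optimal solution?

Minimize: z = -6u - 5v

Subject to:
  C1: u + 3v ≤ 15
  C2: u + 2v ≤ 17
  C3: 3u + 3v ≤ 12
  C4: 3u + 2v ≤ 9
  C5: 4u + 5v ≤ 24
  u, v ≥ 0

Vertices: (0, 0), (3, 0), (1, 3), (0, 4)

Evaluate the objective at each vertex of the feasible region:
  z(0, 0) = 0
  z(3, 0) = -18
  z(1, 3) = -21  ←
  z(0, 4) = -20
The minimum is at u = 1, v = 3.

(1, 3)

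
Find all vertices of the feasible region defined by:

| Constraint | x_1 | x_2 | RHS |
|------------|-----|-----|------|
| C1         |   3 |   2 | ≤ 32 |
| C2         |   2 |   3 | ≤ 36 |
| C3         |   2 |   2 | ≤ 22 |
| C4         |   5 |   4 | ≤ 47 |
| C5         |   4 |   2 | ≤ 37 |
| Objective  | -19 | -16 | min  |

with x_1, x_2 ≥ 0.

(0, 0), (9.25, 0), (9, 0.5), (3, 8), (0, 11)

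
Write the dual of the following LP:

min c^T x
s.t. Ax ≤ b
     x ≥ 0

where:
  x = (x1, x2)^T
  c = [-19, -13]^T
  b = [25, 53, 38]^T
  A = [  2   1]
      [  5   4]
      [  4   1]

Primal min cᵀx s.t. Ax ≤ b, x ≥ 0  →  Dual max −bᵀy s.t. Aᵀy ≥ −c, y ≥ 0.

Maximize: z = -25y1 - 53y2 - 38y3

Subject to:
  2y1 + 5y2 + 4y3 ≥ 19
  y1 + 4y2 + y3 ≥ 13
  y1, y2, y3 ≥ 0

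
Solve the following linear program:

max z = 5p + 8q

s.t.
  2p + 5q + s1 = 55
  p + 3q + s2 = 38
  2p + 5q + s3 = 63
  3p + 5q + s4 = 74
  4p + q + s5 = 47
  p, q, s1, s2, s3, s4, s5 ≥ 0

Evaluate the objective at each vertex of the feasible region:
  z(0, 0) = 0
  z(11.75, 0) = 58.75
  z(10, 7) = 106  ←
  z(0, 11) = 88
The maximum is at p = 10, q = 7.

p = 10, q = 7, z = 106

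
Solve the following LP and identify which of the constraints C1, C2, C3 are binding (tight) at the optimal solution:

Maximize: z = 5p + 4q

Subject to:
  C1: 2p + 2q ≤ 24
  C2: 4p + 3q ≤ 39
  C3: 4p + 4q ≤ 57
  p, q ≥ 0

At p = 3, q = 9, compute slack b - a·x for each constraint:
  C1: 24 − 24 = 0  (binding)
  C2: 39 − 39 = 0  (binding)
  C3: 57 − 48 = 9  (slack)

Optimal: p = 3, q = 9
Binding: C1, C2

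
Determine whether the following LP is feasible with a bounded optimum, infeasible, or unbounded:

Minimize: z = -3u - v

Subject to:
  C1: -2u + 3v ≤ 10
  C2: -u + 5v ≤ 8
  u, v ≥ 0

Unbounded (objective can decrease without bound)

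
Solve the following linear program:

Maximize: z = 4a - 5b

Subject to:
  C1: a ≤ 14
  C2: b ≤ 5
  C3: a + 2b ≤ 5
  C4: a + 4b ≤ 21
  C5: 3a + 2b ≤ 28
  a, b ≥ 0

Evaluate the objective at each vertex of the feasible region:
  z(0, 0) = 0
  z(5, 0) = 20  ←
  z(0, 2.5) = -12.5
The maximum is at a = 5, b = 0.

a = 5, b = 0, z = 20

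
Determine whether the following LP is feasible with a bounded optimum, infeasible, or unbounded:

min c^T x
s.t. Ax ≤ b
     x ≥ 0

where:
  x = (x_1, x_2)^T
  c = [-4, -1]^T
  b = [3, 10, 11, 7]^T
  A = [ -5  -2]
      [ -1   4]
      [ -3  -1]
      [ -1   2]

Unbounded (objective can decrease without bound)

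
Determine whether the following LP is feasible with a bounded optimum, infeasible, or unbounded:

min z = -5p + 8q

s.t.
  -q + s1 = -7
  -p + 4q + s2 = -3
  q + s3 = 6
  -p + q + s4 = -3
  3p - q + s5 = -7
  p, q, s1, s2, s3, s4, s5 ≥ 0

Infeasible (no feasible solution exists)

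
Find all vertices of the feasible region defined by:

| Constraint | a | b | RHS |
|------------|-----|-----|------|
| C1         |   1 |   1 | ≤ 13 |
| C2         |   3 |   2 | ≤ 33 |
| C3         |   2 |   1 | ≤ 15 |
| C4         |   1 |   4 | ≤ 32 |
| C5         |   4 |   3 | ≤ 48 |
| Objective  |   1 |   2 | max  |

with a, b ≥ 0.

(0, 0), (7.5, 0), (4, 7), (0, 8)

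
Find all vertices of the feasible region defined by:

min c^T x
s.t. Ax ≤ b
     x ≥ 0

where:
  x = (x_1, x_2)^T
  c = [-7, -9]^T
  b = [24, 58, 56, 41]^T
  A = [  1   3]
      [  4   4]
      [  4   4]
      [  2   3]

(0, 0), (14, 0), (9, 5), (0, 8)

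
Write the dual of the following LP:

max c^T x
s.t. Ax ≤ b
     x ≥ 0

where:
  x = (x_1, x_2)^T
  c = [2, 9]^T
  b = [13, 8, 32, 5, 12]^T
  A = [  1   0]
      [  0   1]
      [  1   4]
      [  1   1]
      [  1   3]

Primal max cᵀx s.t. Ax ≤ b, x ≥ 0  →  Dual min bᵀy s.t. Aᵀy ≥ c, y ≥ 0.

Minimize: z = 13y1 + 8y2 + 32y3 + 5y4 + 12y5

Subject to:
  y1 + y3 + y4 + y5 ≥ 2
  y2 + 4y3 + y4 + 3y5 ≥ 9
  y1, y2, y3, y4, y5 ≥ 0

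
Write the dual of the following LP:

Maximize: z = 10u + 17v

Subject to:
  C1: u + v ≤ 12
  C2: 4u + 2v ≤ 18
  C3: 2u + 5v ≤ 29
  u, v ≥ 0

Primal max cᵀx s.t. Ax ≤ b, x ≥ 0  →  Dual min bᵀy s.t. Aᵀy ≥ c, y ≥ 0.

Minimize: z = 12y1 + 18y2 + 29y3

Subject to:
  y1 + 4y2 + 2y3 ≥ 10
  y1 + 2y2 + 5y3 ≥ 17
  y1, y2, y3 ≥ 0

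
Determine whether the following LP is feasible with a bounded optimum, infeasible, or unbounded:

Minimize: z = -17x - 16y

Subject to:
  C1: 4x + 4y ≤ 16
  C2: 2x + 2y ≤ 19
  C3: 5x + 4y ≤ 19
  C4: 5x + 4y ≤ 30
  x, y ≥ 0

Feasible with a bounded optimal solution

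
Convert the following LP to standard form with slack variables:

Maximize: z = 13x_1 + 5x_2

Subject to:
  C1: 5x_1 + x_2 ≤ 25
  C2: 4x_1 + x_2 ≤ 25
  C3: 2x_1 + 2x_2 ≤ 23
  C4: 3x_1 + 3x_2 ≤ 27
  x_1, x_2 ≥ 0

max z = 13x_1 + 5x_2

s.t.
  5x_1 + x_2 + s1 = 25
  4x_1 + x_2 + s2 = 25
  2x_1 + 2x_2 + s3 = 23
  3x_1 + 3x_2 + s4 = 27
  x_1, x_2, s1, s2, s3, s4 ≥ 0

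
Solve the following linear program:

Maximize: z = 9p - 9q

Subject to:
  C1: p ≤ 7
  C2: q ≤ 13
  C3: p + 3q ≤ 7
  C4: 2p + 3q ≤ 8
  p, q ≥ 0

Evaluate the objective at each vertex of the feasible region:
  z(0, 0) = 0
  z(4, 0) = 36  ←
  z(1, 2) = -9
  z(0, 2.333) = -21
The maximum is at p = 4, q = 0.

p = 4, q = 0, z = 36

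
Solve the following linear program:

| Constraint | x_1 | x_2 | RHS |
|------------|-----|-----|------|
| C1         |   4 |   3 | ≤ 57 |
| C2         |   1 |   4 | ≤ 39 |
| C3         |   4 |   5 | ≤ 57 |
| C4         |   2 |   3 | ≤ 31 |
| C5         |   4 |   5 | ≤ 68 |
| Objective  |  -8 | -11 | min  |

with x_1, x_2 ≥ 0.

Evaluate the objective at each vertex of the feasible region:
  z(0, 0) = 0
  z(14.25, 0) = -114
  z(8, 5) = -119  ←
  z(1.4, 9.4) = -114.6
  z(0, 9.75) = -107.2
The minimum is at x_1 = 8, x_2 = 5.

x_1 = 8, x_2 = 5, z = -119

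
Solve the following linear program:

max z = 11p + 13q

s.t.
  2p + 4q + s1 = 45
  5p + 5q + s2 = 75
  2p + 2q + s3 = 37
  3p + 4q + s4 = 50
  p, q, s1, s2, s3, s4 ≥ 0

Evaluate the objective at each vertex of the feasible region:
  z(0, 0) = 0
  z(15, 0) = 165
  z(10, 5) = 175  ←
  z(5, 8.75) = 168.8
  z(0, 11.25) = 146.2
The maximum is at p = 10, q = 5.

p = 10, q = 5, z = 175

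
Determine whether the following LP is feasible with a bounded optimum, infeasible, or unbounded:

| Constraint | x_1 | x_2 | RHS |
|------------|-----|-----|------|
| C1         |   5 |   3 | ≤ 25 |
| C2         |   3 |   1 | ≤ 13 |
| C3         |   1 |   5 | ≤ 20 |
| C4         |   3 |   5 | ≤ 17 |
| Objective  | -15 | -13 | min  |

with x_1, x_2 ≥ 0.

Feasible with a bounded optimal solution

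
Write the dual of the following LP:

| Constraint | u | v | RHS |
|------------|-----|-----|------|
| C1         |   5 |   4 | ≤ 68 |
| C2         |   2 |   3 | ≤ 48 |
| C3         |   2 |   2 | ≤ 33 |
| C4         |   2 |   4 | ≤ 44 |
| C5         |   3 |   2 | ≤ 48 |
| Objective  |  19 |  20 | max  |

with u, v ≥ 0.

Primal max cᵀx s.t. Ax ≤ b, x ≥ 0  →  Dual min bᵀy s.t. Aᵀy ≥ c, y ≥ 0.

Minimize: z = 68y1 + 48y2 + 33y3 + 44y4 + 48y5

Subject to:
  5y1 + 2y2 + 2y3 + 2y4 + 3y5 ≥ 19
  4y1 + 3y2 + 2y3 + 4y4 + 2y5 ≥ 20
  y1, y2, y3, y4, y5 ≥ 0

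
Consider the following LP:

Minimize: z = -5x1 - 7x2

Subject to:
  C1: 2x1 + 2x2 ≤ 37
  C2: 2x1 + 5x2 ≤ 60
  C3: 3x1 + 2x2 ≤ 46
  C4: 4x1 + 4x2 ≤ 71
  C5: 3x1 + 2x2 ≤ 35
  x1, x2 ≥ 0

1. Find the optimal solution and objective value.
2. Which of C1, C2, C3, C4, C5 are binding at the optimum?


1. x1 = 5, x2 = 10, z = -95
2. C2, C5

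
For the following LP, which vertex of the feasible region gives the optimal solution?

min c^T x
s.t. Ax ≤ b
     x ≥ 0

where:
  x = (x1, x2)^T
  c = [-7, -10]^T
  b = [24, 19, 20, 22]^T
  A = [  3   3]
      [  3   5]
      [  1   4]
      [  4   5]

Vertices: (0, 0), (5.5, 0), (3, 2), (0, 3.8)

Evaluate the objective at each vertex of the feasible region:
  z(0, 0) = 0
  z(5.5, 0) = -38.5
  z(3, 2) = -41  ←
  z(0, 3.8) = -38
The minimum is at x1 = 3, x2 = 2.

(3, 2)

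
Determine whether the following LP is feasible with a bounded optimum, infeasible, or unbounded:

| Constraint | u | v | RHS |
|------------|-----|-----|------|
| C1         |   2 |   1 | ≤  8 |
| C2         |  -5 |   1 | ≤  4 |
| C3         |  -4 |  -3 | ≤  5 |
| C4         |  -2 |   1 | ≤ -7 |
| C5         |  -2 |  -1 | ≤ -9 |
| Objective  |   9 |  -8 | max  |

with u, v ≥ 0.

Infeasible (no feasible solution exists)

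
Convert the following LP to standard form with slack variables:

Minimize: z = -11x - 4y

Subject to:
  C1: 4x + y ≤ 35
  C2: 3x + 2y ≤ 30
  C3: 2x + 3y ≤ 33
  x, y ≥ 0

min z = -11x - 4y

s.t.
  4x + y + s1 = 35
  3x + 2y + s2 = 30
  2x + 3y + s3 = 33
  x, y, s1, s2, s3 ≥ 0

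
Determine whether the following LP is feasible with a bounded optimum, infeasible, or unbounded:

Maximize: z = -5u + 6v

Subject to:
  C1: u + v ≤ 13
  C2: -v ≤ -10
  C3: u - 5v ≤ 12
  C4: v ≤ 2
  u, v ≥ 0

Infeasible (no feasible solution exists)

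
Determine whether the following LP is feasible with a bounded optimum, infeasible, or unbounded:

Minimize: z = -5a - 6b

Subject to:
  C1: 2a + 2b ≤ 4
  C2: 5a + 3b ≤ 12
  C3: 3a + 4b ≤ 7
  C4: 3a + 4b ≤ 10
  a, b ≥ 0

Feasible with a bounded optimal solution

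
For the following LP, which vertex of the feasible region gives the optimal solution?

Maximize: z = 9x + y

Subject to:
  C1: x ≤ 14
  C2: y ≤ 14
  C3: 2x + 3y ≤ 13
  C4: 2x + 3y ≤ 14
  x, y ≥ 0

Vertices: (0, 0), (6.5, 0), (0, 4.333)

Evaluate the objective at each vertex of the feasible region:
  z(0, 0) = 0
  z(6.5, 0) = 58.5  ←
  z(0, 4.333) = 4.333
The maximum is at x = 6.5, y = 0.

(6.5, 0)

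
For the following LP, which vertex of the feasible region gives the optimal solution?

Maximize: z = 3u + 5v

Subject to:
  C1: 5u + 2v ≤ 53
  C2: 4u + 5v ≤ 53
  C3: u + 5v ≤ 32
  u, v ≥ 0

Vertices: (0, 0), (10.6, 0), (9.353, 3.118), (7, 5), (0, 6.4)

Evaluate the objective at each vertex of the feasible region:
  z(0, 0) = 0
  z(10.6, 0) = 31.8
  z(9.353, 3.118) = 43.65
  z(7, 5) = 46  ←
  z(0, 6.4) = 32
The maximum is at u = 7, v = 5.

(7, 5)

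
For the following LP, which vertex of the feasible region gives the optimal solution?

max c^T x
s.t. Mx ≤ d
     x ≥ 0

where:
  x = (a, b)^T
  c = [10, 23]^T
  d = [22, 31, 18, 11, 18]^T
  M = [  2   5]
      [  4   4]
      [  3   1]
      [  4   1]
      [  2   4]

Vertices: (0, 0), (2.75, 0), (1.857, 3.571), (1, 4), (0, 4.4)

Evaluate the objective at each vertex of the feasible region:
  z(0, 0) = 0
  z(2.75, 0) = 27.5
  z(1.857, 3.571) = 100.7
  z(1, 4) = 102  ←
  z(0, 4.4) = 101.2
The maximum is at a = 1, b = 4.

(1, 4)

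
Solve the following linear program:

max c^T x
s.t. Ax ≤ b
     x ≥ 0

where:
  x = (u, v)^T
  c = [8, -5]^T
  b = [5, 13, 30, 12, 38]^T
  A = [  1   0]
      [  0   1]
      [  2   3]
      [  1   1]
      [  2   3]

Evaluate the objective at each vertex of the feasible region:
  z(0, 0) = 0
  z(5, 0) = 40  ←
  z(5, 6.667) = 6.667
  z(0, 10) = -50
The maximum is at u = 5, v = 0.

u = 5, v = 0, z = 40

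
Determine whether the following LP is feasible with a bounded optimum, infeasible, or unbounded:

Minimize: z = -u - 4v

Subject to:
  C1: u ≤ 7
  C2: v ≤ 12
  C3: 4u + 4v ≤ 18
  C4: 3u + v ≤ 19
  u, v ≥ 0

Feasible with a bounded optimal solution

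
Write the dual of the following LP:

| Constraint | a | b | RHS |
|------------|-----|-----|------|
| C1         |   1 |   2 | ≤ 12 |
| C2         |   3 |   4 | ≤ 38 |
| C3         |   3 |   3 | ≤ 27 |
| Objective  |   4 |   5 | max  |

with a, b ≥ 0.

Primal max cᵀx s.t. Ax ≤ b, x ≥ 0  →  Dual min bᵀy s.t. Aᵀy ≥ c, y ≥ 0.

Minimize: z = 12y1 + 38y2 + 27y3

Subject to:
  y1 + 3y2 + 3y3 ≥ 4
  2y1 + 4y2 + 3y3 ≥ 5
  y1, y2, y3 ≥ 0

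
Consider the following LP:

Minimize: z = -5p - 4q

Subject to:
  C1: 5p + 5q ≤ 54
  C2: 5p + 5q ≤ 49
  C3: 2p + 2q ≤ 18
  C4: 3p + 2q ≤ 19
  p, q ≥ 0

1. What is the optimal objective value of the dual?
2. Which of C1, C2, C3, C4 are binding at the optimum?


1. -37
2. C3, C4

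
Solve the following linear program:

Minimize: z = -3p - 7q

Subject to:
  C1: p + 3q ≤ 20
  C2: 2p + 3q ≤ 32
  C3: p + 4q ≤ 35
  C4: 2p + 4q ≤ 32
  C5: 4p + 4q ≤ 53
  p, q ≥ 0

Evaluate the objective at each vertex of the feasible region:
  z(0, 0) = 0
  z(13.25, 0) = -39.75
  z(10.5, 2.75) = -50.75
  z(8, 4) = -52  ←
  z(0, 6.667) = -46.67
The minimum is at p = 8, q = 4.

p = 8, q = 4, z = -52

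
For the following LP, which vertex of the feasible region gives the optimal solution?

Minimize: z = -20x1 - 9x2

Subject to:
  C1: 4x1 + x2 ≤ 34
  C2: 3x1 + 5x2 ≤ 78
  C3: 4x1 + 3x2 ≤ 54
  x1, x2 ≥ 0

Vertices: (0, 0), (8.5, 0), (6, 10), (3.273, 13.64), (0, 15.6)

Evaluate the objective at each vertex of the feasible region:
  z(0, 0) = 0
  z(8.5, 0) = -170
  z(6, 10) = -210  ←
  z(3.273, 13.64) = -188.2
  z(0, 15.6) = -140.4
The minimum is at x1 = 6, x2 = 10.

(6, 10)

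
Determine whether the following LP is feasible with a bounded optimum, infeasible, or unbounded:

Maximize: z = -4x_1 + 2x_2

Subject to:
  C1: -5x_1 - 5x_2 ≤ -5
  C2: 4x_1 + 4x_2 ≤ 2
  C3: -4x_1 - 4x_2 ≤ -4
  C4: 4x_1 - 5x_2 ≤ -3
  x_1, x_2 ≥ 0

Infeasible (no feasible solution exists)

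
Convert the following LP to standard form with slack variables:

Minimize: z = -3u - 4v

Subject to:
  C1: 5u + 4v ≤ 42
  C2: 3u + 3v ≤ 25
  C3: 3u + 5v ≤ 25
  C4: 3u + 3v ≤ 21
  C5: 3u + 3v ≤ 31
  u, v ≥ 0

min z = -3u - 4v

s.t.
  5u + 4v + s1 = 42
  3u + 3v + s2 = 25
  3u + 5v + s3 = 25
  3u + 3v + s4 = 21
  3u + 3v + s5 = 31
  u, v, s1, s2, s3, s4, s5 ≥ 0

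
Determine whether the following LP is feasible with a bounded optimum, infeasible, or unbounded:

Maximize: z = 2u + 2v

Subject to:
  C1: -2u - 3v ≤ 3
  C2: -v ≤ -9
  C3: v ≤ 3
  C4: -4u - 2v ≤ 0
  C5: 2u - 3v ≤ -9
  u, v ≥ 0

Infeasible (no feasible solution exists)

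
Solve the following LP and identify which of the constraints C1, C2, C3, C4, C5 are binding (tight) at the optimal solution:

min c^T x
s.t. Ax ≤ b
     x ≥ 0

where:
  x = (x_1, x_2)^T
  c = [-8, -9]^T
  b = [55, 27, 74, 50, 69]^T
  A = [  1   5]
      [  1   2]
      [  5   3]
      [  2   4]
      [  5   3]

At x_1 = 9, x_2 = 8, compute slack b - a·x for each constraint:
  C1: 55 − 49 = 6  (slack)
  C2: 27 − 25 = 2  (slack)
  C3: 74 − 69 = 5  (slack)
  C4: 50 − 50 = 0  (binding)
  C5: 69 − 69 = 0  (binding)

Optimal: x_1 = 9, x_2 = 8
Binding: C4, C5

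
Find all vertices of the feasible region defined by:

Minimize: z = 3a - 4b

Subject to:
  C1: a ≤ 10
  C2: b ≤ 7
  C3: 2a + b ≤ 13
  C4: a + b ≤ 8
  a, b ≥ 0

(0, 0), (6.5, 0), (5, 3), (1, 7), (0, 7)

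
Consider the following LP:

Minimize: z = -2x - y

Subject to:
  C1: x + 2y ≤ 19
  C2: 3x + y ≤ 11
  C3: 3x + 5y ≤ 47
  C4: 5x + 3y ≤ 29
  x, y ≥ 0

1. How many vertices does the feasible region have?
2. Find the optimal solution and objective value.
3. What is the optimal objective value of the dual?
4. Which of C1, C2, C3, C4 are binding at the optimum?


1. 5
2. x = 1, y = 8, z = -10
3. -10
4. C2, C4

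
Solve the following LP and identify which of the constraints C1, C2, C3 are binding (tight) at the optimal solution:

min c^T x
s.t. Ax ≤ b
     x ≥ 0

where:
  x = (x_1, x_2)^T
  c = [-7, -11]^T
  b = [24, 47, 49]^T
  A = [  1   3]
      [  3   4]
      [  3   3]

At x_1 = 9, x_2 = 5, compute slack b - a·x for each constraint:
  C1: 24 − 24 = 0  (binding)
  C2: 47 − 47 = 0  (binding)
  C3: 49 − 42 = 7  (slack)

Optimal: x_1 = 9, x_2 = 5
Binding: C1, C2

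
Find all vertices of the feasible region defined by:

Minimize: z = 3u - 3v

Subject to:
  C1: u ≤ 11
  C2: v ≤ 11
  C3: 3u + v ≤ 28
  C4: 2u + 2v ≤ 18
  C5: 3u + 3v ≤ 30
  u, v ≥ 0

(0, 0), (9, 0), (0, 9)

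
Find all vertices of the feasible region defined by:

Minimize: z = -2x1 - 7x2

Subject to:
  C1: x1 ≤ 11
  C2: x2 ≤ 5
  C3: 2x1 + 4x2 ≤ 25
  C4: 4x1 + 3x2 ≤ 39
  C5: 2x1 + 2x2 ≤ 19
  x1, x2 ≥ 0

(0, 0), (9.5, 0), (6.5, 3), (2.5, 5), (0, 5)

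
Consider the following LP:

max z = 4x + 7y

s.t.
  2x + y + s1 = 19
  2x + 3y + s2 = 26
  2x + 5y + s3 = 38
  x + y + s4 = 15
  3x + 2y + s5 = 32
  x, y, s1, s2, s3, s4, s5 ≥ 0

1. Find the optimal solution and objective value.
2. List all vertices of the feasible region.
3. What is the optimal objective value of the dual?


1. x = 4, y = 6, z = 58
2. (0, 0), (9.5, 0), (7.75, 3.5), (4, 6), (0, 7.6)
3. 58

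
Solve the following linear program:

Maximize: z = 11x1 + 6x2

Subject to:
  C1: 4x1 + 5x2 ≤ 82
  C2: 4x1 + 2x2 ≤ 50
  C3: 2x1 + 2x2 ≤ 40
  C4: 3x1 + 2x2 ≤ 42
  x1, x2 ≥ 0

Evaluate the objective at each vertex of the feasible region:
  z(0, 0) = 0
  z(12.5, 0) = 137.5
  z(8, 9) = 142  ←
  z(6.571, 11.14) = 139.1
  z(0, 16.4) = 98.4
The maximum is at x1 = 8, x2 = 9.

x1 = 8, x2 = 9, z = 142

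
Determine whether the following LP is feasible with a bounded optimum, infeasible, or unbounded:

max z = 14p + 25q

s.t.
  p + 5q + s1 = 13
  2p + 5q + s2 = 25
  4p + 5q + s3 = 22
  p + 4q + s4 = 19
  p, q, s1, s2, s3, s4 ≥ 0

Feasible with a bounded optimal solution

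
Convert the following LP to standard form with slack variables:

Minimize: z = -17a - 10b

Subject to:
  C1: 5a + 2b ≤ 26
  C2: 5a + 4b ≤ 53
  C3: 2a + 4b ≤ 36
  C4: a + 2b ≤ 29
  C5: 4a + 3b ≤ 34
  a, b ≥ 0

min z = -17a - 10b

s.t.
  5a + 2b + s1 = 26
  5a + 4b + s2 = 53
  2a + 4b + s3 = 36
  a + 2b + s4 = 29
  4a + 3b + s5 = 34
  a, b, s1, s2, s3, s4, s5 ≥ 0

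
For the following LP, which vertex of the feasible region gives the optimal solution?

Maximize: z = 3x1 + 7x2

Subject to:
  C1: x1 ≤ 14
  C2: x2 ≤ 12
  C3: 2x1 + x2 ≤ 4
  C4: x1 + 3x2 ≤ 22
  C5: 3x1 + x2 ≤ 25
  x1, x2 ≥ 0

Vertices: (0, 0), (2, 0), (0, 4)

Evaluate the objective at each vertex of the feasible region:
  z(0, 0) = 0
  z(2, 0) = 6
  z(0, 4) = 28  ←
The maximum is at x1 = 0, x2 = 4.

(0, 4)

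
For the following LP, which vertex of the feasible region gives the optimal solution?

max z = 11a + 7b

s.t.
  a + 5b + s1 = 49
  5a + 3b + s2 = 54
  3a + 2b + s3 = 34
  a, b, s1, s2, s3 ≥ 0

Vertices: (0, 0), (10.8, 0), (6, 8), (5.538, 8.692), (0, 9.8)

Evaluate the objective at each vertex of the feasible region:
  z(0, 0) = 0
  z(10.8, 0) = 118.8
  z(6, 8) = 122  ←
  z(5.538, 8.692) = 121.8
  z(0, 9.8) = 68.6
The maximum is at a = 6, b = 8.

(6, 8)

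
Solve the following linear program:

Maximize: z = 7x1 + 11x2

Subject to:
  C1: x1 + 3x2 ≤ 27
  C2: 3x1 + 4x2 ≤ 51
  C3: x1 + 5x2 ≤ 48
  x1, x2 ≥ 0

Evaluate the objective at each vertex of the feasible region:
  z(0, 0) = 0
  z(17, 0) = 119
  z(9, 6) = 129  ←
  z(0, 9) = 99
The maximum is at x1 = 9, x2 = 6.

x1 = 9, x2 = 6, z = 129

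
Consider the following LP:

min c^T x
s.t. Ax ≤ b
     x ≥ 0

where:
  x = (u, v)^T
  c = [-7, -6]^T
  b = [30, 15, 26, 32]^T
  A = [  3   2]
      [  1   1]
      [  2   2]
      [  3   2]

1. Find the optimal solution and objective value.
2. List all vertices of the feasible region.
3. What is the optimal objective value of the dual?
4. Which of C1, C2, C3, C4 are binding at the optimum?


1. u = 4, v = 9, z = -82
2. (0, 0), (10, 0), (4, 9), (0, 13)
3. -82
4. C1, C3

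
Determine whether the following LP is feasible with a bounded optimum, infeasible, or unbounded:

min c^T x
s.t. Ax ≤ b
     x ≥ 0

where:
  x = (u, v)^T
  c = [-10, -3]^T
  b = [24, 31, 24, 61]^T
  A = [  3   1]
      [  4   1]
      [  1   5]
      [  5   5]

Feasible with a bounded optimal solution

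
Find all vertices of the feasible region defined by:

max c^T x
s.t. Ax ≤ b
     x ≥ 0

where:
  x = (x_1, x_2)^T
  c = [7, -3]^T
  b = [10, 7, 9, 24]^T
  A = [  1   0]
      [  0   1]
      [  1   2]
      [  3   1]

(0, 0), (8, 0), (7.8, 0.6), (0, 4.5)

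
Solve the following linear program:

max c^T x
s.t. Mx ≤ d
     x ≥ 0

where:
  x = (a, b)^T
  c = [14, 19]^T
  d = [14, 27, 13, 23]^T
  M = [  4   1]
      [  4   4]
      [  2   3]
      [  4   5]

Evaluate the objective at each vertex of the feasible region:
  z(0, 0) = 0
  z(3.5, 0) = 49
  z(2.938, 2.25) = 83.88
  z(2, 3) = 85  ←
  z(0, 4.333) = 82.33
The maximum is at a = 2, b = 3.

a = 2, b = 3, z = 85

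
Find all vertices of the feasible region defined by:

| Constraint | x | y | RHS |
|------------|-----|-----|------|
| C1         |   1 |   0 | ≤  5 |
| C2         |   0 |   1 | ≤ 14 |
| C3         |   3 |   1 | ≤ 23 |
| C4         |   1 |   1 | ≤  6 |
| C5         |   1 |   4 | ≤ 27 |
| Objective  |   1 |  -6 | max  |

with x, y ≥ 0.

(0, 0), (5, 0), (5, 1), (0, 6)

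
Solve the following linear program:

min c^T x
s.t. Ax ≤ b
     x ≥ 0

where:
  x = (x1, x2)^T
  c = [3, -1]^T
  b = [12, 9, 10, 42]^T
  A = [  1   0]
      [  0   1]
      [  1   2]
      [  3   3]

Evaluate the objective at each vertex of the feasible region:
  z(0, 0) = 0
  z(10, 0) = 30
  z(0, 5) = -5  ←
The minimum is at x1 = 0, x2 = 5.

x1 = 0, x2 = 5, z = -5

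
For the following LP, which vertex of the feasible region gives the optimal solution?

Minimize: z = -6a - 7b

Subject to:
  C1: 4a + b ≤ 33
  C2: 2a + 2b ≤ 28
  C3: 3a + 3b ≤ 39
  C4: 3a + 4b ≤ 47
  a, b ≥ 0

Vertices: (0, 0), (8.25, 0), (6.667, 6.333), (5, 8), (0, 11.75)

Evaluate the objective at each vertex of the feasible region:
  z(0, 0) = 0
  z(8.25, 0) = -49.5
  z(6.667, 6.333) = -84.33
  z(5, 8) = -86  ←
  z(0, 11.75) = -82.25
The minimum is at a = 5, b = 8.

(5, 8)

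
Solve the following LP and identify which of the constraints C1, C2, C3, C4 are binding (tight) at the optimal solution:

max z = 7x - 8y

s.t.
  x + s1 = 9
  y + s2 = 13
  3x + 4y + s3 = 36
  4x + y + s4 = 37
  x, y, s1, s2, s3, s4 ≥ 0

At x = 9, y = 0, compute slack b - a·x for each constraint:
  C1: 9 − 9 = 0  (binding)
  C2: 13 − 0 = 13  (slack)
  C3: 36 − 27 = 9  (slack)
  C4: 37 − 36 = 1  (slack)

Optimal: x = 9, y = 0
Binding: C1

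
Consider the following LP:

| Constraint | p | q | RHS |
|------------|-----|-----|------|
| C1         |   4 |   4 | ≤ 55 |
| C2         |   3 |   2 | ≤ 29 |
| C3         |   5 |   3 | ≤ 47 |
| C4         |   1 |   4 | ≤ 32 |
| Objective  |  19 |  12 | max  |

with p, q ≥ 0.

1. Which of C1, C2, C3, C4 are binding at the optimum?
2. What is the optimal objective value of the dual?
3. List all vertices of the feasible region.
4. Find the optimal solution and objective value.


1. C2, C3
2. 181
3. (0, 0), (9.4, 0), (7, 4), (5.2, 6.7), (0, 8)
4. p = 7, q = 4, z = 181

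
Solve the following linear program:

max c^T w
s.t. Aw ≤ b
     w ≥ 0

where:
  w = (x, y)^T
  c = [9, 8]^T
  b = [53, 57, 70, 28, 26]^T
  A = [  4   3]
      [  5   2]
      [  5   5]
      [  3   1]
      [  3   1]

Evaluate the objective at each vertex of the feasible region:
  z(0, 0) = 0
  z(8.667, 0) = 78
  z(6, 8) = 118  ←
  z(0, 14) = 112
The maximum is at x = 6, y = 8.

x = 6, y = 8, z = 118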